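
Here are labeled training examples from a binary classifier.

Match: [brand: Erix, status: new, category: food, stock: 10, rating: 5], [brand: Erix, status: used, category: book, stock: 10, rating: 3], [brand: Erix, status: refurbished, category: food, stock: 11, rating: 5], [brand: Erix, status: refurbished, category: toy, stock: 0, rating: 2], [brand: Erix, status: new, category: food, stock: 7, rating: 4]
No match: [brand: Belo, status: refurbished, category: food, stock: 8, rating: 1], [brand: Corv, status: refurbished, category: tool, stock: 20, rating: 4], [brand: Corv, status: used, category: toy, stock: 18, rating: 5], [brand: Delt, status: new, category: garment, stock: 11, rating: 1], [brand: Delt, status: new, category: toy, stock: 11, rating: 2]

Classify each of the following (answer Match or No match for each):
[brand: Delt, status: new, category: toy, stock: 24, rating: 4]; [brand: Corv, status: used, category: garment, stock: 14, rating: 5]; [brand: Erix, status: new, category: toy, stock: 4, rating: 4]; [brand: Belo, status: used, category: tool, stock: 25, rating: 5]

Checking candidate rules against both groups, what survives is: brand is Erix.
[brand: Delt, status: new, category: toy, stock: 24, rating: 4]: brand is Delt, does not satisfy this → No match.
[brand: Corv, status: used, category: garment, stock: 14, rating: 5]: brand is Corv, does not satisfy this → No match.
[brand: Erix, status: new, category: toy, stock: 4, rating: 4]: brand is Erix, passes → Match.
[brand: Belo, status: used, category: tool, stock: 25, rating: 5]: brand is Belo, does not satisfy this → No match.

No match, No match, Match, No match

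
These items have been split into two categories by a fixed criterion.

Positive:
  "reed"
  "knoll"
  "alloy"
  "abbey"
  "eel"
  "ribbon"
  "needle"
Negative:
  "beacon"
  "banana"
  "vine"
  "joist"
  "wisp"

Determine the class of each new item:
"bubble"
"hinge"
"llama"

The classifier is using: has a double letter.
"bubble": 'bb' doubled, qualifies → Positive. "hinge": no doubled letter, fails this test → Negative. "llama": 'll' doubled, qualifies → Positive.

Positive, Negative, Positive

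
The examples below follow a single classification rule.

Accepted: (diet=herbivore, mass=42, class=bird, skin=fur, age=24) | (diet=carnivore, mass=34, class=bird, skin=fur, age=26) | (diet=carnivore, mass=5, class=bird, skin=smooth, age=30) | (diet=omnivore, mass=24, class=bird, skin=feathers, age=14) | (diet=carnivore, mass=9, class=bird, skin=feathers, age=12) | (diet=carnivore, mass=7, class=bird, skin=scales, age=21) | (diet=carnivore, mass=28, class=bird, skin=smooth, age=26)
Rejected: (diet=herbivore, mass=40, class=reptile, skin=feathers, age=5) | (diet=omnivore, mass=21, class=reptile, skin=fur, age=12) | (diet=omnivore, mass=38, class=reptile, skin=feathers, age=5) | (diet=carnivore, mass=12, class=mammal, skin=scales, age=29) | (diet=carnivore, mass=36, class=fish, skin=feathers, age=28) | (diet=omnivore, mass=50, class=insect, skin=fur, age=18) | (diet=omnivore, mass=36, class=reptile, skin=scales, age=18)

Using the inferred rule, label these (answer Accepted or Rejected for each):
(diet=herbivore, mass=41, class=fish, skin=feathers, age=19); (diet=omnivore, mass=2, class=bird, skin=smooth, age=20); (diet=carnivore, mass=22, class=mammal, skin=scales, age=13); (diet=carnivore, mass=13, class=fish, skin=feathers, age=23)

Rejected, Accepted, Rejected, Rejected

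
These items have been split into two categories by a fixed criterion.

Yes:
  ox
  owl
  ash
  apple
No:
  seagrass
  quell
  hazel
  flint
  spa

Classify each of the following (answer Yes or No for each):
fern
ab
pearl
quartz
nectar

No, Yes, No, No, No

Comparing the two groups points to one rule — starts with a vowel.
No: fern, since starts with 'f'.
Yes: ab, since starts with 'a'.
No: pearl, since starts with 'p'.
No: quartz, since starts with 'q'.
No: nectar, since starts with 'n'.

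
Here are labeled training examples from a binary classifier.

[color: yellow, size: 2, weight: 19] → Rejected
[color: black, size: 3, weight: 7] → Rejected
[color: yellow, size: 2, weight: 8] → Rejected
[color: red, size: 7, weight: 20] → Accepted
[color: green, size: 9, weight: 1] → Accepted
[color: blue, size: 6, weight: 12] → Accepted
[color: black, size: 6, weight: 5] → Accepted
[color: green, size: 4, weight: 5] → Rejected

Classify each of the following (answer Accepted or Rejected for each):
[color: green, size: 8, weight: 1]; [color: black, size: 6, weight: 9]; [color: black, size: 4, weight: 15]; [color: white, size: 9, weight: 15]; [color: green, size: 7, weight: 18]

All 'Accepted' examples share one property — size ≥ 6 — and every 'Rejected' example lacks it.
Accepted: [color: green, size: 8, weight: 1], since size = 8. Accepted: [color: black, size: 6, weight: 9], since size = 6. Rejected: [color: black, size: 4, weight: 15], since size = 4. Accepted: [color: white, size: 9, weight: 15], since size = 9. Accepted: [color: green, size: 7, weight: 18], since size = 7.

Accepted, Accepted, Rejected, Accepted, Accepted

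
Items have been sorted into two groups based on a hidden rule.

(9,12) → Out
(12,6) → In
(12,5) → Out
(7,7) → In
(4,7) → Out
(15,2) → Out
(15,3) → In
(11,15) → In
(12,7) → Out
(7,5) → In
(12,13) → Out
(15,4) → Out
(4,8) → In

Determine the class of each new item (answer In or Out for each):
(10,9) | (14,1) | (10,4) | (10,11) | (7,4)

All 'In' examples share one property — sum is even — and every 'Out' example lacks it.
(10,9): 10+9 = 19 — doesn't qualify, so Out. (14,1): 14+1 = 15 — doesn't qualify, so Out. (10,4): 10+4 = 14 — passes, so In. (10,11): 10+11 = 21 — doesn't qualify, so Out. (7,4): 7+4 = 11 — doesn't qualify, so Out.

Out, Out, In, Out, Out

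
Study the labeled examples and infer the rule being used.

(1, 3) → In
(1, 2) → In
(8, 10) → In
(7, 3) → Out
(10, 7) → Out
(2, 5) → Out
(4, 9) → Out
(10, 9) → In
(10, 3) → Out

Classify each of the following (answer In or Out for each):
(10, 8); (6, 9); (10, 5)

In, Out, Out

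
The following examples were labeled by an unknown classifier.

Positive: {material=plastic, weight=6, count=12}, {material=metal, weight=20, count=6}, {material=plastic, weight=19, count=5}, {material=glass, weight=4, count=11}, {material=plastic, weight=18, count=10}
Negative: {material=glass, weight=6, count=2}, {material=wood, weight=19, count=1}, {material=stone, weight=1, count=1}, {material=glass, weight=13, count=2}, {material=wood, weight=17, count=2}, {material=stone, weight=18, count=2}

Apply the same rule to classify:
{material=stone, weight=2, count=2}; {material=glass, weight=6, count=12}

Negative, Positive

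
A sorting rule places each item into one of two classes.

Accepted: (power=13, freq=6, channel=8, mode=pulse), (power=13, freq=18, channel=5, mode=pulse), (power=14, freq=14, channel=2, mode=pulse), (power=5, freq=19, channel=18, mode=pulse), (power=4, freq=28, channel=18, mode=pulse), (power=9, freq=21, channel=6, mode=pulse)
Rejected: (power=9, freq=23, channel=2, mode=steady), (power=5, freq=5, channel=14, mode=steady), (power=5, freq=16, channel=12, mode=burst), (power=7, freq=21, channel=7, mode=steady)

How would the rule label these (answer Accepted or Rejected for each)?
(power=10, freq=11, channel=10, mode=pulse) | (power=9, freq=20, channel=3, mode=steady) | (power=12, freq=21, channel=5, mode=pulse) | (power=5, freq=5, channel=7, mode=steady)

Accepted, Rejected, Accepted, Rejected

The simplest hypothesis consistent with all the labels is: mode is pulse.
(power=10, freq=11, channel=10, mode=pulse): mode is pulse — fits, so Accepted.
(power=9, freq=20, channel=3, mode=steady): mode is steady — does not pass, so Rejected.
(power=12, freq=21, channel=5, mode=pulse): mode is pulse — fits, so Accepted.
(power=5, freq=5, channel=7, mode=steady): mode is steady — does not pass, so Rejected.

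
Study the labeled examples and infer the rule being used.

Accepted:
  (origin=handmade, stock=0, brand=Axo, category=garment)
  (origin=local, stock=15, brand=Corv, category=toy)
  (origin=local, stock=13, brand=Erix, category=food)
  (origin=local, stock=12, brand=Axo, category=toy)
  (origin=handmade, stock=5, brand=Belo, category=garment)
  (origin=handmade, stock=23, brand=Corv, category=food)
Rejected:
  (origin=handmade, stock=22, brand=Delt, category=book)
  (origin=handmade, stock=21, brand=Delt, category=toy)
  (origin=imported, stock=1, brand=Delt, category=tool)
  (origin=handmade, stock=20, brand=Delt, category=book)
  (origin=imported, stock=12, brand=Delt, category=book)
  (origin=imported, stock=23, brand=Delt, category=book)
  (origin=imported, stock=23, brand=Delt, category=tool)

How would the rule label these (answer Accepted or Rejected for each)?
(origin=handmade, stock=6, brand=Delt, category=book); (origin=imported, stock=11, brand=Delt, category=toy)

Rejected, Rejected

Rule: brand is not Delt. This holds for each 'Accepted' example and fails for each 'Rejected' one.
(origin=handmade, stock=6, brand=Delt, category=book): brand is Delt — doesn't qualify, so Rejected. (origin=imported, stock=11, brand=Delt, category=toy): brand is Delt — doesn't qualify, so Rejected.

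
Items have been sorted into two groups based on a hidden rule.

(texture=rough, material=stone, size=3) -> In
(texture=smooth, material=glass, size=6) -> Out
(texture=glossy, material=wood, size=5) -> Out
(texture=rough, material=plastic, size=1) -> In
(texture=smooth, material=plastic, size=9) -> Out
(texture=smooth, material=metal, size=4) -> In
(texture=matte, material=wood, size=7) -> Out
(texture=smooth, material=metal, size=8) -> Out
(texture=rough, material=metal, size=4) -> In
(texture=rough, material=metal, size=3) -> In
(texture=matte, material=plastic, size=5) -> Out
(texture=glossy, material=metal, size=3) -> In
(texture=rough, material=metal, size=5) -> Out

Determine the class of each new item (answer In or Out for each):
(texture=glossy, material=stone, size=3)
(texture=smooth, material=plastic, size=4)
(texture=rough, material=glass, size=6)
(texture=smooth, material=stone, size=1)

In, In, Out, In

Rule: size ≤ 4. This holds for each 'In' example and fails for each 'Out' one.
In: (texture=glossy, material=stone, size=3), since size = 3.
In: (texture=smooth, material=plastic, size=4), since size = 4.
Out: (texture=rough, material=glass, size=6), since size = 6.
In: (texture=smooth, material=stone, size=1), since size = 1.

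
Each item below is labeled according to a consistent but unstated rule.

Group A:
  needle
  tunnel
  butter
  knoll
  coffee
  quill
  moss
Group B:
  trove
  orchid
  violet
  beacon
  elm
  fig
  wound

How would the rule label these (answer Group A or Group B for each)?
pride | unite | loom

The rule appears to be: has a double letter.
pride: no doubled letter, does not satisfy this → Group B.
unite: no doubled letter, does not satisfy this → Group B.
loom: 'oo' doubled, matches → Group A.

Group B, Group B, Group A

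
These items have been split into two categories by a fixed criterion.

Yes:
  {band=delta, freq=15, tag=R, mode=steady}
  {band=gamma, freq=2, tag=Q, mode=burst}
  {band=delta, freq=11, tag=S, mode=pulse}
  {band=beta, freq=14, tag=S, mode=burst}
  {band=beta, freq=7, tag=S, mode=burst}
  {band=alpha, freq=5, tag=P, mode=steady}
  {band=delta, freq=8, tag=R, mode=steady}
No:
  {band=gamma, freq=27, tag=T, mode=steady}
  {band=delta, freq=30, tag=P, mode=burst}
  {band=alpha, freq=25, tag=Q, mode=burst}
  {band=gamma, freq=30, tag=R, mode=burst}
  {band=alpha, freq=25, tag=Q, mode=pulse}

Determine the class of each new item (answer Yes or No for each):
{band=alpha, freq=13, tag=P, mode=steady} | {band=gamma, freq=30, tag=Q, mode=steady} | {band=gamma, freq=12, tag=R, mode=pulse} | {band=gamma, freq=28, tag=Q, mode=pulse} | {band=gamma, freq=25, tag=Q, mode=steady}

One predicate separates the groups cleanly: freq ≤ 15.
{band=alpha, freq=13, tag=P, mode=steady} — freq = 13, hence Yes. {band=gamma, freq=30, tag=Q, mode=steady} — freq = 30, hence No. {band=gamma, freq=12, tag=R, mode=pulse} — freq = 12, hence Yes. {band=gamma, freq=28, tag=Q, mode=pulse} — freq = 28, hence No. {band=gamma, freq=25, tag=Q, mode=steady} — freq = 25, hence No.

Yes, No, Yes, No, No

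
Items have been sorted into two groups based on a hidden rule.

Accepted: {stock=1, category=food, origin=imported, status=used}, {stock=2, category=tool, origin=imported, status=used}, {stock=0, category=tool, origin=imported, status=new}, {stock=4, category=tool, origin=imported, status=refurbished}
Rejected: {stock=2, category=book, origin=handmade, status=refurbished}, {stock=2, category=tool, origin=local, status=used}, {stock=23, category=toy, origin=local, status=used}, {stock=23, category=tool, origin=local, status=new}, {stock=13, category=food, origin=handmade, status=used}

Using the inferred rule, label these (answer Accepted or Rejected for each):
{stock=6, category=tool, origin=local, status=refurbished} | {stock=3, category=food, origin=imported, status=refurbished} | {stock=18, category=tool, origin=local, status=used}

Rejected, Accepted, Rejected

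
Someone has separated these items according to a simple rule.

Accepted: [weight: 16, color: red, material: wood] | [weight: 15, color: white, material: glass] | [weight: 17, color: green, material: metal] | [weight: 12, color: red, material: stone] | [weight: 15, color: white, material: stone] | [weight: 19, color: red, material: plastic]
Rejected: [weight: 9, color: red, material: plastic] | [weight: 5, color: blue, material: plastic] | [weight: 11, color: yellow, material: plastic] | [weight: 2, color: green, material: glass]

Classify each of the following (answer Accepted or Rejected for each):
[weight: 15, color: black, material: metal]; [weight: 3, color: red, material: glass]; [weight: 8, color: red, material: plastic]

'Accepted' ⟺ weight ≥ 12.
[weight: 15, color: black, material: metal] — weight = 15, hence Accepted. [weight: 3, color: red, material: glass] — weight = 3, hence Rejected. [weight: 8, color: red, material: plastic] — weight = 8, hence Rejected.

Accepted, Rejected, Rejected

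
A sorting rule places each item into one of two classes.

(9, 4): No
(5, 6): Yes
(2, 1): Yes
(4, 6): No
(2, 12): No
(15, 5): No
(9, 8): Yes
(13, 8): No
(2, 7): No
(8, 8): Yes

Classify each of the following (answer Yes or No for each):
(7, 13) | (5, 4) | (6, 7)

No, Yes, Yes

Rule: |first − second| ≤ 1. This holds for each 'Yes' example and fails for each 'No' one.
(7, 13): No (|7−13| = 6).
(5, 4): Yes (|5−4| = 1).
(6, 7): Yes (|6−7| = 1).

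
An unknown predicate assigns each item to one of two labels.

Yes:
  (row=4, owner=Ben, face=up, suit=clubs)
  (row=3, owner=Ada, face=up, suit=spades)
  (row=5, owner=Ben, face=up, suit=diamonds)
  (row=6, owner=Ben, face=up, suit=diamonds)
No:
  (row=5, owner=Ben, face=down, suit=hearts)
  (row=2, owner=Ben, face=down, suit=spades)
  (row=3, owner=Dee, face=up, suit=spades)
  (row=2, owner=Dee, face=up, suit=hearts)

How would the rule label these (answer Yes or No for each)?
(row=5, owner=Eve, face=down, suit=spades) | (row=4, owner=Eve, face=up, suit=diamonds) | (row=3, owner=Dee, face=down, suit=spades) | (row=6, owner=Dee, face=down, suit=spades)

No, Yes, No, No

The classifier is using: owner is not Dee AND face is up.
(row=5, owner=Eve, face=down, suit=spades): owner is Eve, face is down — does not fit, so No. (row=4, owner=Eve, face=up, suit=diamonds): owner is Eve, face is up — fits, so Yes. (row=3, owner=Dee, face=down, suit=spades): owner is Dee, face is down — does not fit, so No. (row=6, owner=Dee, face=down, suit=spades): owner is Dee, face is down — does not fit, so No.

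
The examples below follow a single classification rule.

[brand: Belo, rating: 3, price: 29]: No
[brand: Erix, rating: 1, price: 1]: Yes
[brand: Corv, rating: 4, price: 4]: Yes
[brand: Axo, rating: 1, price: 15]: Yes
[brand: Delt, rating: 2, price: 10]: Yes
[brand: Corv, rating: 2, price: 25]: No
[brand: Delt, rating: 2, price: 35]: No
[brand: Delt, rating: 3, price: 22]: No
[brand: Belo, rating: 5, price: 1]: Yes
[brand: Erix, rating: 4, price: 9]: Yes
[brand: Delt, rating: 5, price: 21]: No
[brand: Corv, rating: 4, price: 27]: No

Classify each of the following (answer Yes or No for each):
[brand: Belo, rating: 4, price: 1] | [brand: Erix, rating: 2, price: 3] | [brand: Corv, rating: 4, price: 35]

Yes, Yes, No

The rule appears to be: price ≤ 15.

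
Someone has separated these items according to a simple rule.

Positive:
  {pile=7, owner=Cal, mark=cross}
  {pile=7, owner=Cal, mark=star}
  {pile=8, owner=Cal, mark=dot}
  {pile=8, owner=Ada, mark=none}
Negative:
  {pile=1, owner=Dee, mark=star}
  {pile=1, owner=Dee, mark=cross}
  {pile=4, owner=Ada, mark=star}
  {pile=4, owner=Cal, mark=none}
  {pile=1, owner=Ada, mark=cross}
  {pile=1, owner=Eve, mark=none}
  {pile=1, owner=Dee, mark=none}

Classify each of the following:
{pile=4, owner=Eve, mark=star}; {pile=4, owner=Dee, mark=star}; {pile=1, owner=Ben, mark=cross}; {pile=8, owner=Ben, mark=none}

One predicate separates the groups cleanly: pile ≥ 7.
{pile=4, owner=Eve, mark=star}: pile = 4 — fails this test, so Negative. {pile=4, owner=Dee, mark=star}: pile = 4 — fails this test, so Negative. {pile=1, owner=Ben, mark=cross}: pile = 1 — fails this test, so Negative. {pile=8, owner=Ben, mark=none}: pile = 8 — matches, so Positive.

Negative, Negative, Negative, Positive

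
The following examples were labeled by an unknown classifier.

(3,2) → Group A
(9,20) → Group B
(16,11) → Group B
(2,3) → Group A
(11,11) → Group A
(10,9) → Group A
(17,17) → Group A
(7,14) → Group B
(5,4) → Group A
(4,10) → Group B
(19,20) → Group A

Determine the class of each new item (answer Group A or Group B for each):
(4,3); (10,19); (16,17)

The distinguishing property — |first − second| ≤ 1 — holds for all the 'Group A' cases and none of the 'Group B' cases.
(4,3) — |4−3| = 1, hence Group A. (10,19) — |10−19| = 9, hence Group B. (16,17) — |16−17| = 1, hence Group A.

Group A, Group B, Group A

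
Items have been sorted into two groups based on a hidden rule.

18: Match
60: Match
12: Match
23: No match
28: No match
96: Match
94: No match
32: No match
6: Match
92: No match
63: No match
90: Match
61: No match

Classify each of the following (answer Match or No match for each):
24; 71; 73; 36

Match, No match, No match, Match

The simplest hypothesis consistent with all the labels is: multiple of 6.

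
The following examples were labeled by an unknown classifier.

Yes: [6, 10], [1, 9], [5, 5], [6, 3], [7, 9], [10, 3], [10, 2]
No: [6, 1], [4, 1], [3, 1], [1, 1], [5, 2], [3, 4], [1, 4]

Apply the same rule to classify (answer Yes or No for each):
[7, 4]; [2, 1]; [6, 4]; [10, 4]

The distinguishing property — sum ≥ 9 — holds for all the 'Yes' cases and none of the 'No' cases.
[7, 4]: 7+4 = 11, passes → Yes. [2, 1]: 2+1 = 3, doesn't qualify → No. [6, 4]: 6+4 = 10, passes → Yes. [10, 4]: 10+4 = 14, passes → Yes.

Yes, No, Yes, Yes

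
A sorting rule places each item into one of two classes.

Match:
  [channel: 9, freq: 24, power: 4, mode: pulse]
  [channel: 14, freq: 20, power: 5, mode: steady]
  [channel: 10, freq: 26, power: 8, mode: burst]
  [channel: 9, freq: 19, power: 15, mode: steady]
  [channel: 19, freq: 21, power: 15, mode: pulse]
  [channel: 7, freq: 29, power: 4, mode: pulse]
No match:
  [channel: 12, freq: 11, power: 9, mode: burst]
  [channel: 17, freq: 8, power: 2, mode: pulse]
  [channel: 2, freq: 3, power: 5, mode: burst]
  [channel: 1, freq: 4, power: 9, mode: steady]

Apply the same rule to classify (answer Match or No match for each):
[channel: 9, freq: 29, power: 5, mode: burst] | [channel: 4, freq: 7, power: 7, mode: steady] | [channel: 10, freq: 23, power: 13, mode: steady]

Match, No match, Match

The common property of the 'Match' items is: freq ≥ 19. No 'No match' item has it.
[channel: 9, freq: 29, power: 5, mode: burst]: Match (freq = 29). [channel: 4, freq: 7, power: 7, mode: steady]: No match (freq = 7). [channel: 10, freq: 23, power: 13, mode: steady]: Match (freq = 23).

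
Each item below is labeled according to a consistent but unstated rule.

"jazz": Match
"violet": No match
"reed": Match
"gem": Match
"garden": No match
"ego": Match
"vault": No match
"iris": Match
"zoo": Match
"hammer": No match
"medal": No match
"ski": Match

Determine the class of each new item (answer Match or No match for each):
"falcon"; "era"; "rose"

All 'Match' examples share one property — length ≤ 4 — and every 'No match' example lacks it.
"falcon" → length 6 → No match. "era" → length 3 → Match. "rose" → length 4 → Match.

No match, Match, Match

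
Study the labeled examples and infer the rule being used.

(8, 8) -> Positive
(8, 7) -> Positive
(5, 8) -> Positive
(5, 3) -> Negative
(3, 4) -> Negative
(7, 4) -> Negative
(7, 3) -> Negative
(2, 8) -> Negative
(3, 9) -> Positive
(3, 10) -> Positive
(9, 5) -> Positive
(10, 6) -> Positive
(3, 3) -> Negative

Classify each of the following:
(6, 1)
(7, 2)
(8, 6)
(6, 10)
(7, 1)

Negative, Negative, Positive, Positive, Negative

'Positive' ⟺ sum ≥ 12.
(6, 1) — 6+1 = 7, hence Negative. (7, 2) — 7+2 = 9, hence Negative. (8, 6) — 8+6 = 14, hence Positive. (6, 10) — 6+10 = 16, hence Positive. (7, 1) — 7+1 = 8, hence Negative.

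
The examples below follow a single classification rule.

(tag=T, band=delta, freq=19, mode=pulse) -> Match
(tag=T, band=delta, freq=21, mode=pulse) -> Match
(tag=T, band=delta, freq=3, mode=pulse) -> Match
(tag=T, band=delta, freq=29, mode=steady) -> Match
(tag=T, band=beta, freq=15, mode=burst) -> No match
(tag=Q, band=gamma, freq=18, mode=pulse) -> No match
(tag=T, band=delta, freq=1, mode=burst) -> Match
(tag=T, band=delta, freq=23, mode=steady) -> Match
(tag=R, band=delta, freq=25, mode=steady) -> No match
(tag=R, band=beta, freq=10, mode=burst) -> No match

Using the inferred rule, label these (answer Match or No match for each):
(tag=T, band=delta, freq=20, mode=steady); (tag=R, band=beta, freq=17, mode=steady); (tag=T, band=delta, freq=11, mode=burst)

Match, No match, Match

The pattern is that an item is 'Match' exactly when: tag is T AND band is delta.
(tag=T, band=delta, freq=20, mode=steady): tag is T, band is delta, matches → Match.
(tag=R, band=beta, freq=17, mode=steady): tag is R, band is beta, fails this test → No match.
(tag=T, band=delta, freq=11, mode=burst): tag is T, band is delta, matches → Match.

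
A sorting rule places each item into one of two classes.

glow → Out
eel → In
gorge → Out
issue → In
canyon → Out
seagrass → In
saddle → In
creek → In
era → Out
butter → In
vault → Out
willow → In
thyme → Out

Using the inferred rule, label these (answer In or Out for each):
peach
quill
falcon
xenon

Out, In, Out, Out

The rule appears to be: has a double letter.
peach — no doubled letter, hence Out. quill — 'll' doubled, hence In. falcon — no doubled letter, hence Out. xenon — no doubled letter, hence Out.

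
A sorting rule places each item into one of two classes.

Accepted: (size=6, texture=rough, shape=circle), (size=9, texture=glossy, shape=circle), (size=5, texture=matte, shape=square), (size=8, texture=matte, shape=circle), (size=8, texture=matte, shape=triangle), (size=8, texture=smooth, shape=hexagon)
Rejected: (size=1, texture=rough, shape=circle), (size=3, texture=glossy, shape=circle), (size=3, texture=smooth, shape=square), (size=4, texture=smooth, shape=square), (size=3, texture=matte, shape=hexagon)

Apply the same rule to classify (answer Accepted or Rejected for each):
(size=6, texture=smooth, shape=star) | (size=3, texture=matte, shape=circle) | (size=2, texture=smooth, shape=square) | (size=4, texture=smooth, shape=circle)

Accepted, Rejected, Rejected, Rejected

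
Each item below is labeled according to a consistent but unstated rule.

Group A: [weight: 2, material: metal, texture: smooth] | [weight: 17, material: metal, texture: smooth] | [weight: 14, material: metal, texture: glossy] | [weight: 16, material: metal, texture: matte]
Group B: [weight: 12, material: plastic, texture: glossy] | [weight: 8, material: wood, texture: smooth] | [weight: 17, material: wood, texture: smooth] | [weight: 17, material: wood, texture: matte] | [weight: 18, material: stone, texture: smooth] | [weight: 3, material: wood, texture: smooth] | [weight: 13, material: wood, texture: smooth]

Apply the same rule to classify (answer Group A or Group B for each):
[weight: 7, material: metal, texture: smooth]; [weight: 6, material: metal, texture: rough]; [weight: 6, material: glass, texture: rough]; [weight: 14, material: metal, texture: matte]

Group A, Group A, Group B, Group A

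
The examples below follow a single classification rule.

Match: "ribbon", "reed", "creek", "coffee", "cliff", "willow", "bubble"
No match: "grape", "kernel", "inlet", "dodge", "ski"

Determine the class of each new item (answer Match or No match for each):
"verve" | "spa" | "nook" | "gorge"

No match, No match, Match, No match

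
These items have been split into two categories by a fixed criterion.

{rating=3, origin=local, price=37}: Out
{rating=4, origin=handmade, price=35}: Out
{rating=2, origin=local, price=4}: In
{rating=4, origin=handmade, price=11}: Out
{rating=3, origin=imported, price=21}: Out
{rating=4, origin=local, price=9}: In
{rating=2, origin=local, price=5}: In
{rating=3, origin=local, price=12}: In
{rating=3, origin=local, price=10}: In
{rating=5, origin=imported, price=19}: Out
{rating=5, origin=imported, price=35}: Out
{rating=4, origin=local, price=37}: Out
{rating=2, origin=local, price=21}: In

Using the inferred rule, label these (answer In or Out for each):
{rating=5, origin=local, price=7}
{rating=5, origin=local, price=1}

In, In

The common property of the 'In' items is: origin is local AND price ≤ 21. No 'Out' item has it.
In: {rating=5, origin=local, price=7}, since origin is local, price = 7.
In: {rating=5, origin=local, price=1}, since origin is local, price = 1.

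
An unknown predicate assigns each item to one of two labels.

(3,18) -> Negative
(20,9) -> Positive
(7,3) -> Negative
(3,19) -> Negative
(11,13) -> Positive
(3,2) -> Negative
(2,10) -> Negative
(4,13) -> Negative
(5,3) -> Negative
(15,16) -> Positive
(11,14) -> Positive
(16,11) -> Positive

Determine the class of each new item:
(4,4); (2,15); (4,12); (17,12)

'Positive' ⟺ sum ≥ 24.
(4,4) — 4+4 = 8, hence Negative.
(2,15) — 2+15 = 17, hence Negative.
(4,12) — 4+12 = 16, hence Negative.
(17,12) — 17+12 = 29, hence Positive.

Negative, Negative, Negative, Positive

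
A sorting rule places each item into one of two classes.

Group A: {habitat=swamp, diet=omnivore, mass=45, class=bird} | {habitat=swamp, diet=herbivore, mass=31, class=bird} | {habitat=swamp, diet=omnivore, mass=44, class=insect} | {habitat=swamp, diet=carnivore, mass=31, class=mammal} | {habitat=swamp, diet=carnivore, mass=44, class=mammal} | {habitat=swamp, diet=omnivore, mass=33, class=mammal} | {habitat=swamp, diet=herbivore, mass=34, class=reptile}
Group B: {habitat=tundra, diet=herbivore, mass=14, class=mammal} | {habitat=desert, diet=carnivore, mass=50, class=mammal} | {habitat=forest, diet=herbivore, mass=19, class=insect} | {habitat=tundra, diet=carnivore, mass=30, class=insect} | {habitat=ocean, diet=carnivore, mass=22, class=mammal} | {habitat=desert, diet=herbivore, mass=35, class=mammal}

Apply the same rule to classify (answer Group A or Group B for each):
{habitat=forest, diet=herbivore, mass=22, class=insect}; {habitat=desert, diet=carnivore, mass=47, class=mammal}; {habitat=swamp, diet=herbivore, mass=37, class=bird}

Group B, Group B, Group A

The distinguishing property — habitat is swamp — holds for all the 'Group A' cases and none of the 'Group B' cases.
Group B: {habitat=forest, diet=herbivore, mass=22, class=insect}, since habitat is forest. Group B: {habitat=desert, diet=carnivore, mass=47, class=mammal}, since habitat is desert. Group A: {habitat=swamp, diet=herbivore, mass=37, class=bird}, since habitat is swamp.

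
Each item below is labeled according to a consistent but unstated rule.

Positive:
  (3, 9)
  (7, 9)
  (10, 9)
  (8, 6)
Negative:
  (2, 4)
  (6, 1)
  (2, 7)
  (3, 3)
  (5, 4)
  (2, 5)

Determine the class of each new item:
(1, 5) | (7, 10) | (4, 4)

Negative, Positive, Negative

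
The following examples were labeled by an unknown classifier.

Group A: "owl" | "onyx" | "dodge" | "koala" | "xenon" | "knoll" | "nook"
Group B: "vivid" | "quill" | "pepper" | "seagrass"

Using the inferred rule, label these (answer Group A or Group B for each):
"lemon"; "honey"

Every 'Group A' example satisfies: contains 'o'. None of the 'Group B' examples do.
Group A: "lemon", since has 'o'.
Group A: "honey", since has 'o'.

Group A, Group A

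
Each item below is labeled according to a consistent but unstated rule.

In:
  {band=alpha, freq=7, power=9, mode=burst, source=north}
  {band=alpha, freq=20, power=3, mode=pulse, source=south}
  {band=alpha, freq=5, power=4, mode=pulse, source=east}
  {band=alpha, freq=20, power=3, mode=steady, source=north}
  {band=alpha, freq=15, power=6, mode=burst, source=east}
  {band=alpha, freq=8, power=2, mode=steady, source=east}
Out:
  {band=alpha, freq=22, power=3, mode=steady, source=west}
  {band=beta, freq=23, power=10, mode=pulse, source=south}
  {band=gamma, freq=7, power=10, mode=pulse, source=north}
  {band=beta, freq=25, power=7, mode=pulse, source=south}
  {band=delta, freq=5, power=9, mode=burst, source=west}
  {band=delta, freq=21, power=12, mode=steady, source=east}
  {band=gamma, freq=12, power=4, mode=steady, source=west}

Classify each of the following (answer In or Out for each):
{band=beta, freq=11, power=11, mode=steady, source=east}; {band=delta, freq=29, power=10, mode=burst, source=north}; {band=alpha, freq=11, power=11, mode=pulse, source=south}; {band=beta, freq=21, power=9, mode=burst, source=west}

The pattern is that an item is 'In' exactly when: band is alpha AND freq ≤ 20.
{band=beta, freq=11, power=11, mode=steady, source=east}: band is beta, freq = 11, fails the rule → Out.
{band=delta, freq=29, power=10, mode=burst, source=north}: band is delta, freq = 29, fails the rule → Out.
{band=alpha, freq=11, power=11, mode=pulse, source=south}: band is alpha, freq = 11, matches → In.
{band=beta, freq=21, power=9, mode=burst, source=west}: band is beta, freq = 21, fails the rule → Out.

Out, Out, In, Out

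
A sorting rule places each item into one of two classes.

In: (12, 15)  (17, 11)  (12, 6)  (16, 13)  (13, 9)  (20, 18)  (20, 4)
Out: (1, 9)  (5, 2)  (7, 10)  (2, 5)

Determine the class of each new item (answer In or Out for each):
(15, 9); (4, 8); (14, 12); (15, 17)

In, Out, In, In

'In' ⟺ sum ≥ 18.
(15, 9): 15+9 = 24 — fits, so In.
(4, 8): 4+8 = 12 — fails this test, so Out.
(14, 12): 14+12 = 26 — fits, so In.
(15, 17): 15+17 = 32 — fits, so In.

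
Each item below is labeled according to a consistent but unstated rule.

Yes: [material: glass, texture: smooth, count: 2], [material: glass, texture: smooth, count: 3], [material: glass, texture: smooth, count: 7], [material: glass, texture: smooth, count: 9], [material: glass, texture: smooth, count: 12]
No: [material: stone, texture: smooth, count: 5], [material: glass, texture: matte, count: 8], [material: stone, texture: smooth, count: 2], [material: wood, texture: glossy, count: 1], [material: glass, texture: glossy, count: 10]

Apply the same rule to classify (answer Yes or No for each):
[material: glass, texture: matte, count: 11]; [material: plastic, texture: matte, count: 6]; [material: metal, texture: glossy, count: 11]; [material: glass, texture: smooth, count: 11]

The classifier is using: texture is smooth AND material is glass.
[material: glass, texture: matte, count: 11] — texture is matte, material is glass, hence No. [material: plastic, texture: matte, count: 6] — texture is matte, material is plastic, hence No. [material: metal, texture: glossy, count: 11] — texture is glossy, material is metal, hence No. [material: glass, texture: smooth, count: 11] — texture is smooth, material is glass, hence Yes.

No, No, No, Yes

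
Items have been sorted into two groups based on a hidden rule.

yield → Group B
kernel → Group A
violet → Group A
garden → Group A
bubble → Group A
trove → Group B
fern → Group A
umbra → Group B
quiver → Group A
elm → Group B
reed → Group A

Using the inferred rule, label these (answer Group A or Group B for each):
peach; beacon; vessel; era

Comparing the two groups points to one rule — even length.
peach → length 5 → Group B. beacon → length 6 → Group A. vessel → length 6 → Group A. era → length 3 → Group B.

Group B, Group A, Group A, Group B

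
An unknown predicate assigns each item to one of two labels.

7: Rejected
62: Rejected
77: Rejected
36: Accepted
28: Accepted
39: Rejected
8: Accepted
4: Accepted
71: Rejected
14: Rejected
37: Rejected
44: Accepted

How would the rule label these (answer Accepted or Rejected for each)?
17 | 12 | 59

Rejected, Accepted, Rejected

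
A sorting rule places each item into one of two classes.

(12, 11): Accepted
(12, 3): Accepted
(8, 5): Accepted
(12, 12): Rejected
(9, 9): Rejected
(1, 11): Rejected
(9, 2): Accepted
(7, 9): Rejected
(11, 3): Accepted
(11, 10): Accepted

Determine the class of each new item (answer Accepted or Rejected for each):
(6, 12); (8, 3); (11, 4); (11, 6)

Rejected, Accepted, Accepted, Accepted

Comparing the two groups points to one rule — first > second.
(6, 12) — 6 < 12, hence Rejected. (8, 3) — 8 > 3, hence Accepted. (11, 4) — 11 > 4, hence Accepted. (11, 6) — 11 > 6, hence Accepted.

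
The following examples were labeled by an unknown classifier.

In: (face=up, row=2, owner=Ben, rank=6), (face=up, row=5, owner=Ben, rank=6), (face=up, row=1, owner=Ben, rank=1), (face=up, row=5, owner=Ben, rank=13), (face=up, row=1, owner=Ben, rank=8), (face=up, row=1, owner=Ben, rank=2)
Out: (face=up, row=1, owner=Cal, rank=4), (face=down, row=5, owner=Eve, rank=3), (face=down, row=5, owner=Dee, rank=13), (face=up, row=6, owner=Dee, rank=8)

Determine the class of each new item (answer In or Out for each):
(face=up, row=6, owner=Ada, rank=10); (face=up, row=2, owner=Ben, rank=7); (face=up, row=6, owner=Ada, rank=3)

Out, In, Out

'In' ⟺ owner is Ben.
Out: (face=up, row=6, owner=Ada, rank=10), since owner is Ada.
In: (face=up, row=2, owner=Ben, rank=7), since owner is Ben.
Out: (face=up, row=6, owner=Ada, rank=3), since owner is Ada.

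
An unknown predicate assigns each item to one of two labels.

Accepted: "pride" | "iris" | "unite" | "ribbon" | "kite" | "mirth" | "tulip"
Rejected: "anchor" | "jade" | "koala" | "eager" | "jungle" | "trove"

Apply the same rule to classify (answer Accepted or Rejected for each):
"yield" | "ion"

Accepted, Accepted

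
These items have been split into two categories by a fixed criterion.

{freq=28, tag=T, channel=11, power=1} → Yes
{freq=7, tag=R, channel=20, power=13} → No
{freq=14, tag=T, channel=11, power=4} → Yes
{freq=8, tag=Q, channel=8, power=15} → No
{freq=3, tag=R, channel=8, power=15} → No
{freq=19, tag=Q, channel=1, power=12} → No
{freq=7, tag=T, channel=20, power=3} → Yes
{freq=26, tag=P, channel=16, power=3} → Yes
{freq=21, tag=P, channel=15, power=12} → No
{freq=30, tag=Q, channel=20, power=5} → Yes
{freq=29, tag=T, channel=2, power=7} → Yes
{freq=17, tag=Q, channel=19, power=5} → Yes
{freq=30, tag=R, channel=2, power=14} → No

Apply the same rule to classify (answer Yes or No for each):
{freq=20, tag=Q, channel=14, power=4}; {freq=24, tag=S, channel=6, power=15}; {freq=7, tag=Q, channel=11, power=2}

Yes, No, Yes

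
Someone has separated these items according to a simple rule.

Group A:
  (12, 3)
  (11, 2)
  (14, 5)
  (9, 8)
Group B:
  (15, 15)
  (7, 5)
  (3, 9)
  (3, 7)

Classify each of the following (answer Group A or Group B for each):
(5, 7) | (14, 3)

Group B, Group A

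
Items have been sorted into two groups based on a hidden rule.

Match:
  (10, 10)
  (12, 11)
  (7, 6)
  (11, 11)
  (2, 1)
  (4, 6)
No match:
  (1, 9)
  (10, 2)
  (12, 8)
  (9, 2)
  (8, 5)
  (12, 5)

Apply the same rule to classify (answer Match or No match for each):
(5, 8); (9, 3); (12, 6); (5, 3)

No match, No match, No match, Match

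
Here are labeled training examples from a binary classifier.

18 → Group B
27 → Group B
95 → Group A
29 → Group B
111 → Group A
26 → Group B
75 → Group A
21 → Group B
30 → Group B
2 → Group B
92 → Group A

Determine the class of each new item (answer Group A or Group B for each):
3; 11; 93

The classifier is using: at least 75.
Group B: 3, since 3 < 75.
Group B: 11, since 11 < 75.
Group A: 93, since 93 ≥ 75.

Group B, Group B, Group A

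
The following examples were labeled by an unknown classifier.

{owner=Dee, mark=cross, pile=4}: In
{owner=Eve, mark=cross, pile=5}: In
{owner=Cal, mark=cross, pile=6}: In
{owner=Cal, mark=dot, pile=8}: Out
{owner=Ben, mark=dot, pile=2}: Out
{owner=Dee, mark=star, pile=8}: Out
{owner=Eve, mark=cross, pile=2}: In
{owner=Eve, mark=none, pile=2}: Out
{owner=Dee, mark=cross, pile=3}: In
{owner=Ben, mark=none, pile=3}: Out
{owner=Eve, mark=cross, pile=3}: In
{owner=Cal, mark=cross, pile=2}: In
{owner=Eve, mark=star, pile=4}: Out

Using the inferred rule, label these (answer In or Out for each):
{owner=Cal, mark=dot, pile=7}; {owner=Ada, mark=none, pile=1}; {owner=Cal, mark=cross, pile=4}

The pattern is that an item is 'In' exactly when: mark is cross.
{owner=Cal, mark=dot, pile=7} — mark is dot, hence Out. {owner=Ada, mark=none, pile=1} — mark is none, hence Out. {owner=Cal, mark=cross, pile=4} — mark is cross, hence In.

Out, Out, In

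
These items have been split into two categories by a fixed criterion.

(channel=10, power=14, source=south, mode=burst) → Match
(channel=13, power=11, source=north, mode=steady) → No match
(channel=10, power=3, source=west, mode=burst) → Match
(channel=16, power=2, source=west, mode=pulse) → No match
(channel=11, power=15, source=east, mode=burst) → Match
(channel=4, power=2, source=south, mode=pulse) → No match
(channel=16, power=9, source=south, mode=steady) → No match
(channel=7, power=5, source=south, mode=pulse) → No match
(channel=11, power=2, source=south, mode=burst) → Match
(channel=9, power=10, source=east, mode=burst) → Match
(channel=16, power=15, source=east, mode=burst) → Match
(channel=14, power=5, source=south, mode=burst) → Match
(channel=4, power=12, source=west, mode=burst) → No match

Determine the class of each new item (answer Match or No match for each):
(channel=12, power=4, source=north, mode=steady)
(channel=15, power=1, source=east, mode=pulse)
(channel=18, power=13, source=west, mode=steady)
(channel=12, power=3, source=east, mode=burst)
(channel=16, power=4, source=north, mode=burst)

No match, No match, No match, Match, Match

One predicate separates the groups cleanly: mode is burst AND channel ≥ 7.
No match: (channel=12, power=4, source=north, mode=steady), since mode is steady, channel = 12. No match: (channel=15, power=1, source=east, mode=pulse), since mode is pulse, channel = 15. No match: (channel=18, power=13, source=west, mode=steady), since mode is steady, channel = 18. Match: (channel=12, power=3, source=east, mode=burst), since mode is burst, channel = 12. Match: (channel=16, power=4, source=north, mode=burst), since mode is burst, channel = 16.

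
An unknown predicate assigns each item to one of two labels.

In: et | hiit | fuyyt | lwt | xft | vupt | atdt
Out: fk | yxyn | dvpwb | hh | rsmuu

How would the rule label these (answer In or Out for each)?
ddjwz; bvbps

Out, Out

One predicate separates the groups cleanly: contains 't'.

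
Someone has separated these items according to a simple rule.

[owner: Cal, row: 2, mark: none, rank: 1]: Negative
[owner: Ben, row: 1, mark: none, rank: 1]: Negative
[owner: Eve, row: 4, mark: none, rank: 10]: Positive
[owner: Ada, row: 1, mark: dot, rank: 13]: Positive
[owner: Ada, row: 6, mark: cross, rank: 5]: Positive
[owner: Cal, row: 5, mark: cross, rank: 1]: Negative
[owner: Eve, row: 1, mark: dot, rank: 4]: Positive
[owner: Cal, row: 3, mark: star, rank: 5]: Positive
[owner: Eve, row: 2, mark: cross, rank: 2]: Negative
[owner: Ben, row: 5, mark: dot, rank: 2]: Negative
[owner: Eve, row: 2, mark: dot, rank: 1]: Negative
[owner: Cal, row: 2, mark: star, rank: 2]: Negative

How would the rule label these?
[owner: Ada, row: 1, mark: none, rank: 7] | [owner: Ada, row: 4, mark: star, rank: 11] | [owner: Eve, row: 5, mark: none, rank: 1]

The pattern is that an item is 'Positive' exactly when: rank ≥ 4.
[owner: Ada, row: 1, mark: none, rank: 7]: rank = 7 — meets the rule, so Positive.
[owner: Ada, row: 4, mark: star, rank: 11]: rank = 11 — meets the rule, so Positive.
[owner: Eve, row: 5, mark: none, rank: 1]: rank = 1 — fails this test, so Negative.

Positive, Positive, Negative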